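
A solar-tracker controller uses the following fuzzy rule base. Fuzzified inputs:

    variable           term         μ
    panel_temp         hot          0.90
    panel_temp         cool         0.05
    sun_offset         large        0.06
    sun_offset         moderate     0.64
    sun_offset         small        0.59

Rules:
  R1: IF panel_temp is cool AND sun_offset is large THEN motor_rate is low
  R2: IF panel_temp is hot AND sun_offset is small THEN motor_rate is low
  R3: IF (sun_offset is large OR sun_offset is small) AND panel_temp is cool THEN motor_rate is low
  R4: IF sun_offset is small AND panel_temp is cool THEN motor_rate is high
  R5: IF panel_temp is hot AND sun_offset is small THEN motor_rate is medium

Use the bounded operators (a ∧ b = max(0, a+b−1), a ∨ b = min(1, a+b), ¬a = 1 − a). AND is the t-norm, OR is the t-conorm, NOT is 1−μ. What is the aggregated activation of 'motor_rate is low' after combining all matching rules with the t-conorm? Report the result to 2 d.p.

0.49

R1: cool=0.05, large=0.06; AND[max(0, a+b−1)] → w = 0.00
R2: hot=0.90, small=0.59; AND[max(0, a+b−1)] → w = 0.49
R3: (large=0.06 OR small=0.59) = 0.65; AND[max(0, a+b−1)] with cool=0.05 → w = 0.00
R4: small=0.59, cool=0.05; AND[max(0, a+b−1)] → w = 0.00
R5: hot=0.90, small=0.59; AND[max(0, a+b−1)] → w = 0.49
Rules with consequent 'low': {R1, R2, R3} → strengths 0.00, 0.49, 0.00
Aggregate via t-conorm [min(1, a+b)]: 0.49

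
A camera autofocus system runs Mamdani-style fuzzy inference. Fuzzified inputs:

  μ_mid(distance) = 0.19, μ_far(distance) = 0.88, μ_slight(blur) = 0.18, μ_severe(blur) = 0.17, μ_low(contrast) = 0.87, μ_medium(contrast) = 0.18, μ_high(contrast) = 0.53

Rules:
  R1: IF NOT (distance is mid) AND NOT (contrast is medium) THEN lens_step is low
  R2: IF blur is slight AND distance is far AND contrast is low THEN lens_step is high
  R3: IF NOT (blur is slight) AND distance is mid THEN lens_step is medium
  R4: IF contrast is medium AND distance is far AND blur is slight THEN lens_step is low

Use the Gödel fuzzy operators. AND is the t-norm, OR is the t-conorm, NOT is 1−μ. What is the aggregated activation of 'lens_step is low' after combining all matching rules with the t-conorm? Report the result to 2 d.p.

0.81

R1: ¬mid=1−0.19=0.81, ¬medium=1−0.18=0.82; AND[min(a, b)] → w = 0.81
R2: slight=0.18, far=0.88, low=0.87; AND[min(a, b)] → w = 0.18
R3: ¬slight=1−0.18=0.82, mid=0.19; AND[min(a, b)] → w = 0.19
R4: medium=0.18, far=0.88, slight=0.18; AND[min(a, b)] → w = 0.18
Rules with consequent 'low': {R1, R4} → strengths 0.81, 0.18
Aggregate via t-conorm [max(a, b)]: 0.81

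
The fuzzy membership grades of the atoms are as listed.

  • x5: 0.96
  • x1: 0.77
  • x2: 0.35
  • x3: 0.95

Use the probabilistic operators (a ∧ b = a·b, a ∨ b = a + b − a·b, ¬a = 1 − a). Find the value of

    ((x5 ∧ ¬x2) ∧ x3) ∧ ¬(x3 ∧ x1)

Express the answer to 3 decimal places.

0.159

¬x2 = 1 − 0.3500 = 0.6500
x5 ∧ ¬x2 = a·b on (0.9600, 0.6500) = 0.6240
(x5 ∧ ¬x2) ∧ x3 = a·b on (0.6240, 0.9500) = 0.5928
x3 ∧ x1 = a·b on (0.9500, 0.7700) = 0.7315
¬(x3 ∧ x1) = 1 − 0.7315 = 0.2685
((x5 ∧ ¬x2) ∧ x3) ∧ ¬(x3 ∧ x1) = a·b on (0.5928, 0.2685) = 0.1592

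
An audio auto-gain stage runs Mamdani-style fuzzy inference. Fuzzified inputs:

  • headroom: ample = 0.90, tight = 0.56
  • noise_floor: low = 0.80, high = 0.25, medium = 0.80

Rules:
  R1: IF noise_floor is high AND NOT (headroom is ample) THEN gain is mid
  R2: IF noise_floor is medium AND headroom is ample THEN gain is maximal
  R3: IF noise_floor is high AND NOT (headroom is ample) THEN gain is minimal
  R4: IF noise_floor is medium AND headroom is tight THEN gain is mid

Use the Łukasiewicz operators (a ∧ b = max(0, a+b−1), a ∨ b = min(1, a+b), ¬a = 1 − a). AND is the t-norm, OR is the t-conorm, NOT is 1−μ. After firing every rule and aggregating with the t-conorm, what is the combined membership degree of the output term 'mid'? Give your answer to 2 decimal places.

R1: high=0.25, ¬ample=1−0.90=0.10; AND[max(0, a+b−1)] → w = 0.00
R2: medium=0.80, ample=0.90; AND[max(0, a+b−1)] → w = 0.70
R3: high=0.25, ¬ample=1−0.90=0.10; AND[max(0, a+b−1)] → w = 0.00
R4: medium=0.80, tight=0.56; AND[max(0, a+b−1)] → w = 0.36
Rules with consequent 'mid': {R1, R4} → strengths 0.00, 0.36
Aggregate via t-conorm [min(1, a+b)]: 0.36

0.36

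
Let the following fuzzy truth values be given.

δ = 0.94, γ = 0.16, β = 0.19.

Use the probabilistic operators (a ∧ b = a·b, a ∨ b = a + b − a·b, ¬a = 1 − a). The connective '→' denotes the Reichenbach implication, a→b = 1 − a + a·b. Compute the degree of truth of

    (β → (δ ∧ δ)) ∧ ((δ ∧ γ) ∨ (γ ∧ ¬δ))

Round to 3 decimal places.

δ ∧ δ = a·b on (0.9400, 0.9400) = 0.8836
β → (δ ∧ δ)  [Reichenbach: 1 − a + a·b] with a=0.1900, b=0.8836 → 0.9779
δ ∧ γ = a·b on (0.9400, 0.1600) = 0.1504
¬δ = 1 − 0.9400 = 0.0600
γ ∧ ¬δ = a·b on (0.1600, 0.0600) = 0.0096
(δ ∧ γ) ∨ (γ ∧ ¬δ) = a + b − a·b on (0.1504, 0.0096) = 0.1586
(β → (δ ∧ δ)) ∧ ((δ ∧ γ) ∨ (γ ∧ ¬δ)) = a·b on (0.9779, 0.1586) = 0.1550

0.155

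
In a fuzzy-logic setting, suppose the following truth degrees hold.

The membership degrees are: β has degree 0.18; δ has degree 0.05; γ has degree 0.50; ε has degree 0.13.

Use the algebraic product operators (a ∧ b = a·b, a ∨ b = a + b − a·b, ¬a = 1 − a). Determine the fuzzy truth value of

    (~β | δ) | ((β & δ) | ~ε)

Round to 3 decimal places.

0.978

~β = 1 − 0.1800 = 0.8200
~β | δ = a + b − a·b on (0.8200, 0.0500) = 0.8290
β & δ = a·b on (0.1800, 0.0500) = 0.0090
~ε = 1 − 0.1300 = 0.8700
(β & δ) | ~ε = a + b − a·b on (0.0090, 0.8700) = 0.8712
(~β | δ) | ((β & δ) | ~ε) = a + b − a·b on (0.8290, 0.8712) = 0.9780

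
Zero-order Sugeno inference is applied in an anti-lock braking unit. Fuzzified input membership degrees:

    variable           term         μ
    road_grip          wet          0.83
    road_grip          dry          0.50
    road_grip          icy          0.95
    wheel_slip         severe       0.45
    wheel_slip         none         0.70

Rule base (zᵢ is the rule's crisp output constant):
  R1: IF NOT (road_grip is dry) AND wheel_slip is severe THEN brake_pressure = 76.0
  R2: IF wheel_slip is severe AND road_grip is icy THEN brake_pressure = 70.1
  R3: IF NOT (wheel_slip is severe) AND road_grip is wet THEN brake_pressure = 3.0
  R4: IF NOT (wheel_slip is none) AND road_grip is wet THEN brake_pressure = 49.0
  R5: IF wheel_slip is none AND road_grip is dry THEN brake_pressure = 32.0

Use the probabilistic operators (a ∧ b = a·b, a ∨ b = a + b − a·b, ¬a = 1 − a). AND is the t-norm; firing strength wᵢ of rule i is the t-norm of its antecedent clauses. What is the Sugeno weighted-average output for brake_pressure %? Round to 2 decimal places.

R1 (z=76.0): ¬dry=1−0.50=0.50, severe=0.45; AND[a·b] → w = 0.2250
R2 (z=70.1): severe=0.45, icy=0.95; AND[a·b] → w = 0.4275
R3 (z=3.0): ¬severe=1−0.45=0.55, wet=0.83; AND[a·b] → w = 0.4565
R4 (z=49.0): ¬none=1−0.70=0.30, wet=0.83; AND[a·b] → w = 0.2490
R5 (z=32.0): none=0.70, dry=0.50; AND[a·b] → w = 0.3500
Weighted average = (0.2250·76.0 + 0.4275·70.1 + 0.4565·3.0 + 0.2490·49.0 + 0.3500·32.0) / (0.2250 + 0.4275 + 0.4565 + 0.2490 + 0.3500)
  = 71.8383 / 1.7080 = 42.06

42.06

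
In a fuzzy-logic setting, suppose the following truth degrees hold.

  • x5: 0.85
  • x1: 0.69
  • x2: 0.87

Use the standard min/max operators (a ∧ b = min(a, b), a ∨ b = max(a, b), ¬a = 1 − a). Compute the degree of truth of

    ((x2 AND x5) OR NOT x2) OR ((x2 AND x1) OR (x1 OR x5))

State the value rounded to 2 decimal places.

x2 AND x5 = min(a, b) on (0.87, 0.85) = 0.85
NOT x2 = 1 − 0.87 = 0.13
(x2 AND x5) OR NOT x2 = max(a, b) on (0.85, 0.13) = 0.85
x2 AND x1 = min(a, b) on (0.87, 0.69) = 0.69
x1 OR x5 = max(a, b) on (0.69, 0.85) = 0.85
(x2 AND x1) OR (x1 OR x5) = max(a, b) on (0.69, 0.85) = 0.85
((x2 AND x5) OR NOT x2) OR ((x2 AND x1) OR (x1 OR x5)) = max(a, b) on (0.85, 0.85) = 0.85

0.85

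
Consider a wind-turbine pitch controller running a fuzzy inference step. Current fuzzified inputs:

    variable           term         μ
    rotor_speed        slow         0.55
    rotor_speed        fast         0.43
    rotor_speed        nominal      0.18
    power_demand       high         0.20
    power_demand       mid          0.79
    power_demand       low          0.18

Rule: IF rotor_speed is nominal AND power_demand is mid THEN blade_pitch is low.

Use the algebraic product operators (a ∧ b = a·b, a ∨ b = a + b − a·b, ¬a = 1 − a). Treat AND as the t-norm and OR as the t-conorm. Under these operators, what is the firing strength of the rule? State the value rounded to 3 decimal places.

firing strength: nominal=0.18, mid=0.79; AND[a·b] → w = 0.1422

0.142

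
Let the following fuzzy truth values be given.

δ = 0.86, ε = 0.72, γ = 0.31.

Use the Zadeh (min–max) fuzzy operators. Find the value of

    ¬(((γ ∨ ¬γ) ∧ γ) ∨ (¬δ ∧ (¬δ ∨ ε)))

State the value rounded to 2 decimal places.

0.69

¬γ = 1 − 0.31 = 0.69
γ ∨ ¬γ = max(a, b) on (0.31, 0.69) = 0.69
(γ ∨ ¬γ) ∧ γ = min(a, b) on (0.69, 0.31) = 0.31
¬δ = 1 − 0.86 = 0.14
¬δ = 1 − 0.86 = 0.14
¬δ ∨ ε = max(a, b) on (0.14, 0.72) = 0.72
¬δ ∧ (¬δ ∨ ε) = min(a, b) on (0.14, 0.72) = 0.14
((γ ∨ ¬γ) ∧ γ) ∨ (¬δ ∧ (¬δ ∨ ε)) = max(a, b) on (0.31, 0.14) = 0.31
¬(((γ ∨ ¬γ) ∧ γ) ∨ (¬δ ∧ (¬δ ∨ ε))) = 1 − 0.31 = 0.69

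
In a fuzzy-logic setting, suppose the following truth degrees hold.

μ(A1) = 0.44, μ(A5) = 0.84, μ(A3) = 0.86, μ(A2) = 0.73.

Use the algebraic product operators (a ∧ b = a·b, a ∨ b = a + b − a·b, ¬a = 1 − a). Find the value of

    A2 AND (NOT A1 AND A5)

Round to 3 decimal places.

0.343

NOT A1 = 1 − 0.4400 = 0.5600
NOT A1 AND A5 = a·b on (0.5600, 0.8400) = 0.4704
A2 AND (NOT A1 AND A5) = a·b on (0.7300, 0.4704) = 0.3434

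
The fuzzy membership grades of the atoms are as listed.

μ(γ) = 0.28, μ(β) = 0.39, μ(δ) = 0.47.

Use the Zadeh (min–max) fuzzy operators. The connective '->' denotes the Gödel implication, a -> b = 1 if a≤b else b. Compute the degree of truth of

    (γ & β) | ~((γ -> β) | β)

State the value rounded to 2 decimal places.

0.28

γ & β = min(a, b) on (0.28, 0.39) = 0.28
γ -> β  [Gödel: 1 if a≤b else b] with a=0.28, b=0.39 → 1.00
(γ -> β) | β = max(a, b) on (1.00, 0.39) = 1.00
~((γ -> β) | β) = 1 − 1.00 = 0.00
(γ & β) | ~((γ -> β) | β) = max(a, b) on (0.28, 0.00) = 0.28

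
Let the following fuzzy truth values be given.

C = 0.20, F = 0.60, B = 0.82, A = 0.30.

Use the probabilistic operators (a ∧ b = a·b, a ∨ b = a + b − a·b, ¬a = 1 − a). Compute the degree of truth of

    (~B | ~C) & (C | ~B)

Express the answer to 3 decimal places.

0.288

~B = 1 − 0.8200 = 0.1800
~C = 1 − 0.2000 = 0.8000
~B | ~C = a + b − a·b on (0.1800, 0.8000) = 0.8360
~B = 1 − 0.8200 = 0.1800
C | ~B = a + b − a·b on (0.2000, 0.1800) = 0.3440
(~B | ~C) & (C | ~B) = a·b on (0.8360, 0.3440) = 0.2876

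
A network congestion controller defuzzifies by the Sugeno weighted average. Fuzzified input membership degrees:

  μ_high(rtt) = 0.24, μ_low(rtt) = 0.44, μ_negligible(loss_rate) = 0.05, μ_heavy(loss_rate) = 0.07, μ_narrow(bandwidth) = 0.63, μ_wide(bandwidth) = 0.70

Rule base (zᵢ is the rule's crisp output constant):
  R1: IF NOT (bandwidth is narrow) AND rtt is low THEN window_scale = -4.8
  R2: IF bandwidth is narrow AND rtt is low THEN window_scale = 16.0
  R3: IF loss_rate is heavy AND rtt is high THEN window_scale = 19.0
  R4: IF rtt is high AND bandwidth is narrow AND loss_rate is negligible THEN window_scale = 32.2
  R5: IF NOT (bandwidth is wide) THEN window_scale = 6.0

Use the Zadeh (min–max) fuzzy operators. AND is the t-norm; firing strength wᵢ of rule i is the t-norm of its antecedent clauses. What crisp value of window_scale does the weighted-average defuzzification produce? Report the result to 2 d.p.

R1 (z=-4.8): ¬narrow=1−0.63=0.37, low=0.44; AND[min(a, b)] → w = 0.37
R2 (z=16.0): narrow=0.63, low=0.44; AND[min(a, b)] → w = 0.44
R3 (z=19.0): heavy=0.07, high=0.24; AND[min(a, b)] → w = 0.07
R4 (z=32.2): high=0.24, narrow=0.63, negligible=0.05; AND[min(a, b)] → w = 0.05
R5 (z=6.0): ¬wide=1−0.70=0.30 → w = 0.30
Weighted average = (0.37·-4.8 + 0.44·16.0 + 0.07·19.0 + 0.05·32.2 + 0.30·6.0) / (0.37 + 0.44 + 0.07 + 0.05 + 0.30)
  = 10.0040 / 1.2300 = 8.13

8.13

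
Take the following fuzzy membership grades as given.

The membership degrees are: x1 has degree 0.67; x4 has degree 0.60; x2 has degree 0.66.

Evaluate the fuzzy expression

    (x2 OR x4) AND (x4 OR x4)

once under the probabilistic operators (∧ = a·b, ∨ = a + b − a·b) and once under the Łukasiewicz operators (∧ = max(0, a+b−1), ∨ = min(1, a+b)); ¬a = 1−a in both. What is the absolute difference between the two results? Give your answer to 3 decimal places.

0.274

Under probabilistic:
  x2 OR x4 = a + b − a·b on (0.6600, 0.6000) = 0.8640
  x4 OR x4 = a + b − a·b on (0.6000, 0.6000) = 0.8400
  (x2 OR x4) AND (x4 OR x4) = a·b on (0.8640, 0.8400) = 0.7258
  → value = 0.7258
Under Łukasiewicz:
  x2 OR x4 = min(1, a+b) on (0.66, 0.60) = 1.00
  x4 OR x4 = min(1, a+b) on (0.60, 0.60) = 1.00
  (x2 OR x4) AND (x4 OR x4) = max(0, a+b−1) on (1.00, 1.00) = 1.00
  → value = 1.0000
|0.7258 − 1.0000| = 0.274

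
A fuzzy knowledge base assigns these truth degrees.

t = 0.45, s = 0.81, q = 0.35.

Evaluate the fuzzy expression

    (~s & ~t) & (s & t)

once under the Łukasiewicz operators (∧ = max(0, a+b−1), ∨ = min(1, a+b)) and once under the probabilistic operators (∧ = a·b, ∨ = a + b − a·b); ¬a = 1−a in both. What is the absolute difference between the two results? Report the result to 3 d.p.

0.038

Under Łukasiewicz:
  ~s = 1 − 0.81 = 0.19
  ~t = 1 − 0.45 = 0.55
  ~s & ~t = max(0, a+b−1) on (0.19, 0.55) = 0.00
  s & t = max(0, a+b−1) on (0.81, 0.45) = 0.26
  (~s & ~t) & (s & t) = max(0, a+b−1) on (0.00, 0.26) = 0.00
  → value = 0.0000
Under probabilistic:
  ~s = 1 − 0.8100 = 0.1900
  ~t = 1 − 0.4500 = 0.5500
  ~s & ~t = a·b on (0.1900, 0.5500) = 0.1045
  s & t = a·b on (0.8100, 0.4500) = 0.3645
  (~s & ~t) & (s & t) = a·b on (0.1045, 0.3645) = 0.0381
  → value = 0.0381
|0.0000 − 0.0381| = 0.038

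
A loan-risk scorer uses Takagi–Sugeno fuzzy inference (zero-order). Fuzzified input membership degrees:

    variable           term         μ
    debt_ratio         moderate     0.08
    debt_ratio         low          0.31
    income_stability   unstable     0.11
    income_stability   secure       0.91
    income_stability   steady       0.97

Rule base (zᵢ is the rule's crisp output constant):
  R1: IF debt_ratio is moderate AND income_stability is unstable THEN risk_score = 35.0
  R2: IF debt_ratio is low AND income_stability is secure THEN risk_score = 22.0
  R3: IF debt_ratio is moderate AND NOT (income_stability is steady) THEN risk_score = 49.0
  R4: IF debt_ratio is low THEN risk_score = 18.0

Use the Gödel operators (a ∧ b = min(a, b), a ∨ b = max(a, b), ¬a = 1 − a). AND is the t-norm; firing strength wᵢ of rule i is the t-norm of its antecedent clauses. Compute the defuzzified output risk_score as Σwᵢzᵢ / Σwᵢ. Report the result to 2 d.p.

R1 (z=35.0): moderate=0.08, unstable=0.11; AND[min(a, b)] → w = 0.08
R2 (z=22.0): low=0.31, secure=0.91; AND[min(a, b)] → w = 0.31
R3 (z=49.0): moderate=0.08, ¬steady=1−0.97=0.03; AND[min(a, b)] → w = 0.03
R4 (z=18.0): low=0.31 → w = 0.31
Weighted average = (0.08·35.0 + 0.31·22.0 + 0.03·49.0 + 0.31·18.0) / (0.08 + 0.31 + 0.03 + 0.31)
  = 16.6700 / 0.7300 = 22.84

22.84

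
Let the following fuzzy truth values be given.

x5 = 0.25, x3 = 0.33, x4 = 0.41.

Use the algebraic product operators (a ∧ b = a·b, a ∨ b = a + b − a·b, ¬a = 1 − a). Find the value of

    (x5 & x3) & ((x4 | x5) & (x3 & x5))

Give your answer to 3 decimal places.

0.004

x5 & x3 = a·b on (0.2500, 0.3300) = 0.0825
x4 | x5 = a + b − a·b on (0.4100, 0.2500) = 0.5575
x3 & x5 = a·b on (0.3300, 0.2500) = 0.0825
(x4 | x5) & (x3 & x5) = a·b on (0.5575, 0.0825) = 0.0460
(x5 & x3) & ((x4 | x5) & (x3 & x5)) = a·b on (0.0825, 0.0460) = 0.0038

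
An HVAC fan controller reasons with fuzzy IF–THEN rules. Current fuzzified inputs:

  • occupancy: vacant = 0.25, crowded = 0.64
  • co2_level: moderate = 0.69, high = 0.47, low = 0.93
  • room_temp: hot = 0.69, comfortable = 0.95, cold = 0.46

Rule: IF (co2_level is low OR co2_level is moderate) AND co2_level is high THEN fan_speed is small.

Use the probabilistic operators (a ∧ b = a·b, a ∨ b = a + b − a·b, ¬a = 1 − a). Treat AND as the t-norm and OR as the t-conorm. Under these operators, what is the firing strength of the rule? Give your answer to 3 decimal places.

0.460

firing strength: (low=0.93 OR moderate=0.69) = 0.9783; AND[a·b] with high=0.47 → w = 0.4598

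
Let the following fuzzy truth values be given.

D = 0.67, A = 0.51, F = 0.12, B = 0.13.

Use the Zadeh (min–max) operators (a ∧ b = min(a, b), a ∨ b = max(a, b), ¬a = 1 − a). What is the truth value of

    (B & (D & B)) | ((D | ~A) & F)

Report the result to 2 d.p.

D & B = min(a, b) on (0.67, 0.13) = 0.13
B & (D & B) = min(a, b) on (0.13, 0.13) = 0.13
~A = 1 − 0.51 = 0.49
D | ~A = max(a, b) on (0.67, 0.49) = 0.67
(D | ~A) & F = min(a, b) on (0.67, 0.12) = 0.12
(B & (D & B)) | ((D | ~A) & F) = max(a, b) on (0.13, 0.12) = 0.13

0.13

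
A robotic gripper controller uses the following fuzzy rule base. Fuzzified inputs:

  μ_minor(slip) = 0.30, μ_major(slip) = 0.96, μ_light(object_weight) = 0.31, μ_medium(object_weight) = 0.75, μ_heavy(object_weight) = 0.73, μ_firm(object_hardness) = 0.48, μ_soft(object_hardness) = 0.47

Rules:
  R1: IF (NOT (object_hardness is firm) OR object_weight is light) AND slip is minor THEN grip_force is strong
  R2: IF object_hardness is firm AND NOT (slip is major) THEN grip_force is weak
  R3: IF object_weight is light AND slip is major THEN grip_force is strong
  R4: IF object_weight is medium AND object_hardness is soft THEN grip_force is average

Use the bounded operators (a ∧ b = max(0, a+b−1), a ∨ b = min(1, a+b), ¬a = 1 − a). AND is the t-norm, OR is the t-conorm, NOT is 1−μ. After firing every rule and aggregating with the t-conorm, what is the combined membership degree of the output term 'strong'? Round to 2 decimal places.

R1: (¬firm=1−0.48=0.52 OR light=0.31) = 0.83; AND[max(0, a+b−1)] with minor=0.30 → w = 0.13
R2: firm=0.48, ¬major=1−0.96=0.04; AND[max(0, a+b−1)] → w = 0.00
R3: light=0.31, major=0.96; AND[max(0, a+b−1)] → w = 0.27
R4: medium=0.75, soft=0.47; AND[max(0, a+b−1)] → w = 0.22
Rules with consequent 'strong': {R1, R3} → strengths 0.13, 0.27
Aggregate via t-conorm [min(1, a+b)]: 0.40

0.40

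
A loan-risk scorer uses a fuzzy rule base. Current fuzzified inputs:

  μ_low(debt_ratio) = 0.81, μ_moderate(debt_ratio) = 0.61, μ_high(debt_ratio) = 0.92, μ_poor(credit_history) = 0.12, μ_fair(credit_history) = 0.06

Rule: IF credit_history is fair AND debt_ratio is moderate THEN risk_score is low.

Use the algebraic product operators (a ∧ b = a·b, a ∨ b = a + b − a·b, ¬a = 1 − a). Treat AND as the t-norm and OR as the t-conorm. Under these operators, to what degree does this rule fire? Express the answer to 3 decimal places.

0.037

firing strength: fair=0.06, moderate=0.61; AND[a·b] → w = 0.0366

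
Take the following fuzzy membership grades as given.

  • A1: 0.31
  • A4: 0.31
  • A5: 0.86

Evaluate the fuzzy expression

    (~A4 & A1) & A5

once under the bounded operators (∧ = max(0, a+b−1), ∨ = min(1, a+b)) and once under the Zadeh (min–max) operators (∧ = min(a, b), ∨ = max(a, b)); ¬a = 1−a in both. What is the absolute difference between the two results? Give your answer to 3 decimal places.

Under bounded:
  ~A4 = 1 − 0.31 = 0.69
  ~A4 & A1 = max(0, a+b−1) on (0.69, 0.31) = 0.00
  (~A4 & A1) & A5 = max(0, a+b−1) on (0.00, 0.86) = 0.00
  → value = 0.0000
Under Zadeh (min–max):
  ~A4 = 1 − 0.31 = 0.69
  ~A4 & A1 = min(a, b) on (0.69, 0.31) = 0.31
  (~A4 & A1) & A5 = min(a, b) on (0.31, 0.86) = 0.31
  → value = 0.3100
|0.0000 − 0.3100| = 0.310

0.310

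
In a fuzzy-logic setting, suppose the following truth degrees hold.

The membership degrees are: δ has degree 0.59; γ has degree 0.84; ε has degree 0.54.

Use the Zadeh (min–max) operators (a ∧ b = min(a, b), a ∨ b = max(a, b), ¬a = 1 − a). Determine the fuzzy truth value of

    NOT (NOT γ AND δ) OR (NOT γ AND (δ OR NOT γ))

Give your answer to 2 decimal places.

NOT γ = 1 − 0.84 = 0.16
NOT γ AND δ = min(a, b) on (0.16, 0.59) = 0.16
NOT (NOT γ AND δ) = 1 − 0.16 = 0.84
NOT γ = 1 − 0.84 = 0.16
NOT γ = 1 − 0.84 = 0.16
δ OR NOT γ = max(a, b) on (0.59, 0.16) = 0.59
NOT γ AND (δ OR NOT γ) = min(a, b) on (0.16, 0.59) = 0.16
NOT (NOT γ AND δ) OR (NOT γ AND (δ OR NOT γ)) = max(a, b) on (0.84, 0.16) = 0.84

0.84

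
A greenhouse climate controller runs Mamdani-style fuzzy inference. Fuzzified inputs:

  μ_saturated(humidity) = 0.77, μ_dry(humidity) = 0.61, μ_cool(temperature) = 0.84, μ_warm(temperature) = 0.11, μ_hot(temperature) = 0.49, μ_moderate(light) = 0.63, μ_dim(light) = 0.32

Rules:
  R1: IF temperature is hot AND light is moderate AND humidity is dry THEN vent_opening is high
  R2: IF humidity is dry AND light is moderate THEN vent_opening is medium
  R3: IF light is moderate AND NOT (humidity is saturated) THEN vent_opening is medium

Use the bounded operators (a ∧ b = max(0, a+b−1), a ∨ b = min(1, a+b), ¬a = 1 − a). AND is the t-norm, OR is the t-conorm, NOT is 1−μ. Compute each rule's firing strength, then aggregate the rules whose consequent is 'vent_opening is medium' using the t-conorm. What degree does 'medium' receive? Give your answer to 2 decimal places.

R1: hot=0.49, moderate=0.63, dry=0.61; AND[max(0, a+b−1)] → w = 0.00
R2: dry=0.61, moderate=0.63; AND[max(0, a+b−1)] → w = 0.24
R3: moderate=0.63, ¬saturated=1−0.77=0.23; AND[max(0, a+b−1)] → w = 0.00
Rules with consequent 'medium': {R2, R3} → strengths 0.24, 0.00
Aggregate via t-conorm [min(1, a+b)]: 0.24

0.24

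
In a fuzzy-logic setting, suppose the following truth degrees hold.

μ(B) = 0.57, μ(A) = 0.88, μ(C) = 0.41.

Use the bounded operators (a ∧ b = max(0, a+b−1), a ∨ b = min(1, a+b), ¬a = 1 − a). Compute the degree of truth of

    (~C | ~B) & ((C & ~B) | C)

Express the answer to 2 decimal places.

~C = 1 − 0.41 = 0.59
~B = 1 − 0.57 = 0.43
~C | ~B = min(1, a+b) on (0.59, 0.43) = 1.00
~B = 1 − 0.57 = 0.43
C & ~B = max(0, a+b−1) on (0.41, 0.43) = 0.00
(C & ~B) | C = min(1, a+b) on (0.00, 0.41) = 0.41
(~C | ~B) & ((C & ~B) | C) = max(0, a+b−1) on (1.00, 0.41) = 0.41

0.41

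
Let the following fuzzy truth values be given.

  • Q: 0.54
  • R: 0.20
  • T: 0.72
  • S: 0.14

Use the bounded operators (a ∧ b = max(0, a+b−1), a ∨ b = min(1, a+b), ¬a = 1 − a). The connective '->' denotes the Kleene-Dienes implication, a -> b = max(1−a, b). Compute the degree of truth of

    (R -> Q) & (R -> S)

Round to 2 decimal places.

0.60

R -> Q  [Kleene-Dienes: max(1−a, b)] with a=0.20, b=0.54 → 0.80
R -> S  [Kleene-Dienes: max(1−a, b)] with a=0.20, b=0.14 → 0.80
(R -> Q) & (R -> S) = max(0, a+b−1) on (0.80, 0.80) = 0.60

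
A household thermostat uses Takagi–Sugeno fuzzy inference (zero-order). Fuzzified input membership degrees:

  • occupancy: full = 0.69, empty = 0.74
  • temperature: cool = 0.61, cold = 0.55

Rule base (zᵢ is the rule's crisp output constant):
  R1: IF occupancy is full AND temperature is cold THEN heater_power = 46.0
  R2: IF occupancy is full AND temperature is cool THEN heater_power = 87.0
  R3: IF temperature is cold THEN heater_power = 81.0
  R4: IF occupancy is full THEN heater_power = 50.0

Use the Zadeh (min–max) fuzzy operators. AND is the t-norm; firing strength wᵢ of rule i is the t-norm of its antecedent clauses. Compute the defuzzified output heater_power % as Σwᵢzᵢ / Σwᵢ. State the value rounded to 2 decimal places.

R1 (z=46.0): full=0.69, cold=0.55; AND[min(a, b)] → w = 0.55
R2 (z=87.0): full=0.69, cool=0.61; AND[min(a, b)] → w = 0.61
R3 (z=81.0): cold=0.55 → w = 0.55
R4 (z=50.0): full=0.69 → w = 0.69
Weighted average = (0.55·46.0 + 0.61·87.0 + 0.55·81.0 + 0.69·50.0) / (0.55 + 0.61 + 0.55 + 0.69)
  = 157.4200 / 2.4000 = 65.59

65.59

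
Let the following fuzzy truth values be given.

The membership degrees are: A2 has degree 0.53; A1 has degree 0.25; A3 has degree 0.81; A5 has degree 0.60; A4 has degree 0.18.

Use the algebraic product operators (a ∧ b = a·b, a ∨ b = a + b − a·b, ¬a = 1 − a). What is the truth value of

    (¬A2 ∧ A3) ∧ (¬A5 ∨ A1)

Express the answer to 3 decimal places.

0.209

¬A2 = 1 − 0.5300 = 0.4700
¬A2 ∧ A3 = a·b on (0.4700, 0.8100) = 0.3807
¬A5 = 1 − 0.6000 = 0.4000
¬A5 ∨ A1 = a + b − a·b on (0.4000, 0.2500) = 0.5500
(¬A2 ∧ A3) ∧ (¬A5 ∨ A1) = a·b on (0.3807, 0.5500) = 0.2094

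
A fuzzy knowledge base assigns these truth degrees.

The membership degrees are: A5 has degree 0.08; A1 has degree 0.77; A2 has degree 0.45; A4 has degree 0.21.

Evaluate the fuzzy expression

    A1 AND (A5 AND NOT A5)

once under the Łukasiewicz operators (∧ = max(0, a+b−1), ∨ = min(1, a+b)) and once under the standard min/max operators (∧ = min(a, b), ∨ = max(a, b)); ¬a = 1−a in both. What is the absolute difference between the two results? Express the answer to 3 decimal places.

0.080

Under Łukasiewicz:
  NOT A5 = 1 − 0.08 = 0.92
  A5 AND NOT A5 = max(0, a+b−1) on (0.08, 0.92) = 0.00
  A1 AND (A5 AND NOT A5) = max(0, a+b−1) on (0.77, 0.00) = 0.00
  → value = 0.0000
Under standard min/max:
  NOT A5 = 1 − 0.08 = 0.92
  A5 AND NOT A5 = min(a, b) on (0.08, 0.92) = 0.08
  A1 AND (A5 AND NOT A5) = min(a, b) on (0.77, 0.08) = 0.08
  → value = 0.0800
|0.0000 − 0.0800| = 0.080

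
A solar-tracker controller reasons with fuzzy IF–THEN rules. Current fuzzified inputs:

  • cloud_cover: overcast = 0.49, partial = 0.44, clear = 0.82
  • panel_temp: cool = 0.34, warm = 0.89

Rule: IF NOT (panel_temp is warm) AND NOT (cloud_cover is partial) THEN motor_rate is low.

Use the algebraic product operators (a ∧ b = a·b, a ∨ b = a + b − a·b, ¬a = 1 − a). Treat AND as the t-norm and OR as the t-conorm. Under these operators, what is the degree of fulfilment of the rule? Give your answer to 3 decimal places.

firing strength: ¬warm=1−0.89=0.11, ¬partial=1−0.44=0.56; AND[a·b] → w = 0.0616

0.062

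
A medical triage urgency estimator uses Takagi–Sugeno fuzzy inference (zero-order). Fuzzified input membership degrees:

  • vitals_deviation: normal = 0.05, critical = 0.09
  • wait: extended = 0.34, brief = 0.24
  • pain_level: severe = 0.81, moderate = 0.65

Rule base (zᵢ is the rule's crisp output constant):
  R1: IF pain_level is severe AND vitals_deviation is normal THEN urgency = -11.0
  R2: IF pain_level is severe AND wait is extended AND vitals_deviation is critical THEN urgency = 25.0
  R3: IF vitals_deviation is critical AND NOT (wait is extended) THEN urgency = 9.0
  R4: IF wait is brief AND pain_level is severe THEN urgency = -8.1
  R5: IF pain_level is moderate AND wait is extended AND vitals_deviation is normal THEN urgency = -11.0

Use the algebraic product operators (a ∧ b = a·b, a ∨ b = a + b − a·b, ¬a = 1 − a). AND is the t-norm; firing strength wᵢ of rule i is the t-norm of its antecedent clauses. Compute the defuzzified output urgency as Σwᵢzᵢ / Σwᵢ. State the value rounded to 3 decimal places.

R1 (z=-11.0): severe=0.81, normal=0.05; AND[a·b] → w = 0.0405
R2 (z=25.0): severe=0.81, extended=0.34, critical=0.09; AND[a·b] → w = 0.0248
R3 (z=9.0): critical=0.09, ¬extended=1−0.34=0.66; AND[a·b] → w = 0.0594
R4 (z=-8.1): brief=0.24, severe=0.81; AND[a·b] → w = 0.1944
R5 (z=-11.0): moderate=0.65, extended=0.34, normal=0.05; AND[a·b] → w = 0.0111
Weighted average = (0.0405·-11.0 + 0.0248·25.0 + 0.0594·9.0 + 0.1944·-8.1 + 0.0111·-11.0) / (0.0405 + 0.0248 + 0.0594 + 0.1944 + 0.0111)
  = -0.9874 / 0.3301 = -2.991

-2.991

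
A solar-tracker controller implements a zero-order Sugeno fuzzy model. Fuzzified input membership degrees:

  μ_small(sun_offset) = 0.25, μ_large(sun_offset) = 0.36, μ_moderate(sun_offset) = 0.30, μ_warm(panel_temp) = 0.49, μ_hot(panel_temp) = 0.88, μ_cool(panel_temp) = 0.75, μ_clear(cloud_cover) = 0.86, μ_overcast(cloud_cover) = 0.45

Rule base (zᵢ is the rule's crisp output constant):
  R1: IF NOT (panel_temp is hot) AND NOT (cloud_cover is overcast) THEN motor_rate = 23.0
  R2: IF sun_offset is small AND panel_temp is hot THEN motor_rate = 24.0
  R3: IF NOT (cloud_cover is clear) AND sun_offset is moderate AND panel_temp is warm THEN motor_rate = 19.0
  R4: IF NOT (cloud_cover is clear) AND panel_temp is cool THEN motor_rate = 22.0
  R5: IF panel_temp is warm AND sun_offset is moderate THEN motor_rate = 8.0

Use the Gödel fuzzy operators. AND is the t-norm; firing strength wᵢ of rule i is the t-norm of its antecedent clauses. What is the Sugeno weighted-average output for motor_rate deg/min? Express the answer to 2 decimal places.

17.79

R1 (z=23.0): ¬hot=1−0.88=0.12, ¬overcast=1−0.45=0.55; AND[min(a, b)] → w = 0.12
R2 (z=24.0): small=0.25, hot=0.88; AND[min(a, b)] → w = 0.25
R3 (z=19.0): ¬clear=1−0.86=0.14, moderate=0.30, warm=0.49; AND[min(a, b)] → w = 0.14
R4 (z=22.0): ¬clear=1−0.86=0.14, cool=0.75; AND[min(a, b)] → w = 0.14
R5 (z=8.0): warm=0.49, moderate=0.30; AND[min(a, b)] → w = 0.30
Weighted average = (0.12·23.0 + 0.25·24.0 + 0.14·19.0 + 0.14·22.0 + 0.30·8.0) / (0.12 + 0.25 + 0.14 + 0.14 + 0.30)
  = 16.9000 / 0.9500 = 17.79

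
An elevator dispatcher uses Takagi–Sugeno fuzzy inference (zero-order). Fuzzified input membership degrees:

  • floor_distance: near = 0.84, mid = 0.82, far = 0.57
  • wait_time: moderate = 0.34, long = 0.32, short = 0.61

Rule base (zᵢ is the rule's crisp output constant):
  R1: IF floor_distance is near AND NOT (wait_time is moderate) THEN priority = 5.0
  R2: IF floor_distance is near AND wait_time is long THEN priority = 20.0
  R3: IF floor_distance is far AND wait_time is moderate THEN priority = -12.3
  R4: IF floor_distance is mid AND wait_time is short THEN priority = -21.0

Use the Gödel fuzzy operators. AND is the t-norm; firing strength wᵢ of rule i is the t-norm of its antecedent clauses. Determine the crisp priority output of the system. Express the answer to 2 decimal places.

R1 (z=5.0): near=0.84, ¬moderate=1−0.34=0.66; AND[min(a, b)] → w = 0.66
R2 (z=20.0): near=0.84, long=0.32; AND[min(a, b)] → w = 0.32
R3 (z=-12.3): far=0.57, moderate=0.34; AND[min(a, b)] → w = 0.34
R4 (z=-21.0): mid=0.82, short=0.61; AND[min(a, b)] → w = 0.61
Weighted average = (0.66·5.0 + 0.32·20.0 + 0.34·-12.3 + 0.61·-21.0) / (0.66 + 0.32 + 0.34 + 0.61)
  = -7.2920 / 1.9300 = -3.78

-3.78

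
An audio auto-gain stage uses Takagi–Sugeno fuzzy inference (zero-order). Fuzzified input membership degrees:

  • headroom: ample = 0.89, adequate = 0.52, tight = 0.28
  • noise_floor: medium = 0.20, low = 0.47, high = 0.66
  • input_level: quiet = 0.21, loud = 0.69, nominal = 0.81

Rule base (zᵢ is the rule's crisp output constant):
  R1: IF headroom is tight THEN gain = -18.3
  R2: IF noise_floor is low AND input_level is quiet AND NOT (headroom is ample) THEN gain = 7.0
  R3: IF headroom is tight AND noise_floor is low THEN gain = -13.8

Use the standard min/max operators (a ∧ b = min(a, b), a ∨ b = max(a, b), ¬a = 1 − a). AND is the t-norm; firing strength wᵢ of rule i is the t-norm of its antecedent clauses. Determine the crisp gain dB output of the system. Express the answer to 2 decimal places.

-12.27

R1 (z=-18.3): tight=0.28 → w = 0.28
R2 (z=7.0): low=0.47, quiet=0.21, ¬ample=1−0.89=0.11; AND[min(a, b)] → w = 0.11
R3 (z=-13.8): tight=0.28, low=0.47; AND[min(a, b)] → w = 0.28
Weighted average = (0.28·-18.3 + 0.11·7.0 + 0.28·-13.8) / (0.28 + 0.11 + 0.28)
  = -8.2180 / 0.6700 = -12.27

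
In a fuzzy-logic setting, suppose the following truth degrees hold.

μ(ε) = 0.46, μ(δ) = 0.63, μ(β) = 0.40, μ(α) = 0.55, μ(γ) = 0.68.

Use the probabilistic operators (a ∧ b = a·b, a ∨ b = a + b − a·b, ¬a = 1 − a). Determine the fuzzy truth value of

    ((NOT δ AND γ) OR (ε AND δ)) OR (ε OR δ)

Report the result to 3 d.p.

NOT δ = 1 − 0.6300 = 0.3700
NOT δ AND γ = a·b on (0.3700, 0.6800) = 0.2516
ε AND δ = a·b on (0.4600, 0.6300) = 0.2898
(NOT δ AND γ) OR (ε AND δ) = a + b − a·b on (0.2516, 0.2898) = 0.4685
ε OR δ = a + b − a·b on (0.4600, 0.6300) = 0.8002
((NOT δ AND γ) OR (ε AND δ)) OR (ε OR δ) = a + b − a·b on (0.4685, 0.8002) = 0.8938

0.894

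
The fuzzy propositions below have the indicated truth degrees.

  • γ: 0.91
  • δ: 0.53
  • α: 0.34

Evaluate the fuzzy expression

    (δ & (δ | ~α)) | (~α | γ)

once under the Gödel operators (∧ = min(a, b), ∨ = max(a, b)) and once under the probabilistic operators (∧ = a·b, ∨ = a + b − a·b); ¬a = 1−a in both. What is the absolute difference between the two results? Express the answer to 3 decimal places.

0.073

Under Gödel:
  ~α = 1 − 0.34 = 0.66
  δ | ~α = max(a, b) on (0.53, 0.66) = 0.66
  δ & (δ | ~α) = min(a, b) on (0.53, 0.66) = 0.53
  ~α = 1 − 0.34 = 0.66
  ~α | γ = max(a, b) on (0.66, 0.91) = 0.91
  (δ & (δ | ~α)) | (~α | γ) = max(a, b) on (0.53, 0.91) = 0.91
  → value = 0.9100
Under probabilistic:
  ~α = 1 − 0.3400 = 0.6600
  δ | ~α = a + b − a·b on (0.5300, 0.6600) = 0.8402
  δ & (δ | ~α) = a·b on (0.5300, 0.8402) = 0.4453
  ~α = 1 − 0.3400 = 0.6600
  ~α | γ = a + b − a·b on (0.6600, 0.9100) = 0.9694
  (δ & (δ | ~α)) | (~α | γ) = a + b − a·b on (0.4453, 0.9694) = 0.9830
  → value = 0.9830
|0.9100 − 0.9830| = 0.073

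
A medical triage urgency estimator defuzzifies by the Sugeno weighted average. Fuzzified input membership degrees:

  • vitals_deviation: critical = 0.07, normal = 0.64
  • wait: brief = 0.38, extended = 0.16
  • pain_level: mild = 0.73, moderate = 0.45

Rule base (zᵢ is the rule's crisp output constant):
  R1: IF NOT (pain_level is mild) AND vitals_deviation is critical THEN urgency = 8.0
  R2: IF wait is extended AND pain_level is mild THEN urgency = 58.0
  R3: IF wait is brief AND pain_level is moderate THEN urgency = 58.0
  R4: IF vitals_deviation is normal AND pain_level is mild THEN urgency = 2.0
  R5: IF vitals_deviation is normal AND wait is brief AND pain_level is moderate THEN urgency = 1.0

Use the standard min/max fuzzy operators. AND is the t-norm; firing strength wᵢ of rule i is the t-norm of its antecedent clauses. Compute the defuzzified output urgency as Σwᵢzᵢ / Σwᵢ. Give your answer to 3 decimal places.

20.577

R1 (z=8.0): ¬mild=1−0.73=0.27, critical=0.07; AND[min(a, b)] → w = 0.07
R2 (z=58.0): extended=0.16, mild=0.73; AND[min(a, b)] → w = 0.16
R3 (z=58.0): brief=0.38, moderate=0.45; AND[min(a, b)] → w = 0.38
R4 (z=2.0): normal=0.64, mild=0.73; AND[min(a, b)] → w = 0.64
R5 (z=1.0): normal=0.64, brief=0.38, moderate=0.45; AND[min(a, b)] → w = 0.38
Weighted average = (0.07·8.0 + 0.16·58.0 + 0.38·58.0 + 0.64·2.0 + 0.38·1.0) / (0.07 + 0.16 + 0.38 + 0.64 + 0.38)
  = 33.5400 / 1.6300 = 20.577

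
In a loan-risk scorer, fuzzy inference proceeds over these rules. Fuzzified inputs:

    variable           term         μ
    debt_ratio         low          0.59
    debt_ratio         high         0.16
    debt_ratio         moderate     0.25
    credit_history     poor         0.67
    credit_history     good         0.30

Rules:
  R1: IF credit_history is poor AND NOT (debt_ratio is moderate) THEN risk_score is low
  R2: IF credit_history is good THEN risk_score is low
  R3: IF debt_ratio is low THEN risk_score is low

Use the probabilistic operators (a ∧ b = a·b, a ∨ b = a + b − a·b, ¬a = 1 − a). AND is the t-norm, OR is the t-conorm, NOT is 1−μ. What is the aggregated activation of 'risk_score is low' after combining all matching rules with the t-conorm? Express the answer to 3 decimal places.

R1: poor=0.67, ¬moderate=1−0.25=0.75; AND[a·b] → w = 0.5025
R2: good=0.30 → w = 0.3000
R3: low=0.59 → w = 0.5900
Rules with consequent 'low': {R1, R2, R3} → strengths 0.5025, 0.3000, 0.5900
Aggregate via t-conorm [a + b − a·b]: 0.8572

0.857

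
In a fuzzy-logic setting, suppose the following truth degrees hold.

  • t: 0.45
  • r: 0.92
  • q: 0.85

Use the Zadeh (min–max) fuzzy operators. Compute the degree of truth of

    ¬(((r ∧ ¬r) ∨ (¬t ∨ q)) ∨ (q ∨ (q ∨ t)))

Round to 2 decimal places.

¬r = 1 − 0.92 = 0.08
r ∧ ¬r = min(a, b) on (0.92, 0.08) = 0.08
¬t = 1 − 0.45 = 0.55
¬t ∨ q = max(a, b) on (0.55, 0.85) = 0.85
(r ∧ ¬r) ∨ (¬t ∨ q) = max(a, b) on (0.08, 0.85) = 0.85
q ∨ t = max(a, b) on (0.85, 0.45) = 0.85
q ∨ (q ∨ t) = max(a, b) on (0.85, 0.85) = 0.85
((r ∧ ¬r) ∨ (¬t ∨ q)) ∨ (q ∨ (q ∨ t)) = max(a, b) on (0.85, 0.85) = 0.85
¬(((r ∧ ¬r) ∨ (¬t ∨ q)) ∨ (q ∨ (q ∨ t))) = 1 − 0.85 = 0.15

0.15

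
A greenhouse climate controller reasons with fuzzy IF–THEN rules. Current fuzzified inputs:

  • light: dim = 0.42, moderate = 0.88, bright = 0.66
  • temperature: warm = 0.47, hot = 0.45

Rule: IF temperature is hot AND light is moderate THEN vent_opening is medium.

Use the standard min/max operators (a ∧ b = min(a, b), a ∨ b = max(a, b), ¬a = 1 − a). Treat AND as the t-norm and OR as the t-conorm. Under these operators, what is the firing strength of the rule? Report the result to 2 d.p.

0.45

firing strength: hot=0.45, moderate=0.88; AND[min(a, b)] → w = 0.45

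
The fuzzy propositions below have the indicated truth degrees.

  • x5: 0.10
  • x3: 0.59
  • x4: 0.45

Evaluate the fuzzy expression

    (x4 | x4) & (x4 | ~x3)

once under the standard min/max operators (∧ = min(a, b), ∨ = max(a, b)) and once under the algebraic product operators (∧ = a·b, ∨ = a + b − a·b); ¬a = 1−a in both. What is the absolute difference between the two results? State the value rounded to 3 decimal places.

0.021

Under standard min/max:
  x4 | x4 = max(a, b) on (0.45, 0.45) = 0.45
  ~x3 = 1 − 0.59 = 0.41
  x4 | ~x3 = max(a, b) on (0.45, 0.41) = 0.45
  (x4 | x4) & (x4 | ~x3) = min(a, b) on (0.45, 0.45) = 0.45
  → value = 0.4500
Under algebraic product:
  x4 | x4 = a + b − a·b on (0.4500, 0.4500) = 0.6975
  ~x3 = 1 − 0.5900 = 0.4100
  x4 | ~x3 = a + b − a·b on (0.4500, 0.4100) = 0.6755
  (x4 | x4) & (x4 | ~x3) = a·b on (0.6975, 0.6755) = 0.4712
  → value = 0.4712
|0.4500 − 0.4712| = 0.021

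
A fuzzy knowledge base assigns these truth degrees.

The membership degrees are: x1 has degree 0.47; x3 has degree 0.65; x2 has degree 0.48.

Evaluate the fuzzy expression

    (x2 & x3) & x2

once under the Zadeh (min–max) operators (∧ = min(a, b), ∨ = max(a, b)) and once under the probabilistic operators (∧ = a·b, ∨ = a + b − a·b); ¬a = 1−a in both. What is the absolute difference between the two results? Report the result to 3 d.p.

0.330

Under Zadeh (min–max):
  x2 & x3 = min(a, b) on (0.48, 0.65) = 0.48
  (x2 & x3) & x2 = min(a, b) on (0.48, 0.48) = 0.48
  → value = 0.4800
Under probabilistic:
  x2 & x3 = a·b on (0.4800, 0.6500) = 0.3120
  (x2 & x3) & x2 = a·b on (0.3120, 0.4800) = 0.1498
  → value = 0.1498
|0.4800 − 0.1498| = 0.330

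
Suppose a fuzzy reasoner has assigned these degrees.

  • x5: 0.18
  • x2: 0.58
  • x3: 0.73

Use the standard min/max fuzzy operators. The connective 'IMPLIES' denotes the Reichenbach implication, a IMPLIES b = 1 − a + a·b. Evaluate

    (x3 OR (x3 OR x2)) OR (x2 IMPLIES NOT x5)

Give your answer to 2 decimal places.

x3 OR x2 = max(a, b) on (0.73, 0.58) = 0.73
x3 OR (x3 OR x2) = max(a, b) on (0.73, 0.73) = 0.73
NOT x5 = 1 − 0.18 = 0.82
x2 IMPLIES NOT x5  [Reichenbach: 1 − a + a·b] with a=0.58, b=0.82 → 0.90
(x3 OR (x3 OR x2)) OR (x2 IMPLIES NOT x5) = max(a, b) on (0.73, 0.90) = 0.90

0.90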